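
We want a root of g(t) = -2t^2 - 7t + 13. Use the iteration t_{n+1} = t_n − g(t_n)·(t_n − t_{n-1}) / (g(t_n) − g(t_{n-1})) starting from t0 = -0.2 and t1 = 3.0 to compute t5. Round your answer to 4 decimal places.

1.3422

g(-0.2) = 14.320000, g(3.0) = -26.000000
t2 = 3.000000 − (-26.000000)·(3.000000 − (-0.200000)) / (-26.000000 − 14.320000) = 3.000000 − (-83.200000)/(-40.320000) = 0.936508
g(0.936508) = 4.690350
t3 = 0.936508 − 4.690350·(0.936508 − 3.000000) / (4.690350 − (-26.000000)) = 0.936508 − (-9.678500)/(30.690350) = 1.251868
g(1.251868) = 1.102581
t4 = 1.251868 − 1.102581·(1.251868 − 0.936508) / (1.102581 − 4.690350) = 1.251868 − (0.347710)/(-3.587769) = 1.348783
g(1.348783) = -0.079911
t5 = 1.348783 − (-0.079911)·(1.348783 − 1.251868) / (-0.079911 − 1.102581) = 1.348783 − (-0.007745)/(-1.182493) = 1.342234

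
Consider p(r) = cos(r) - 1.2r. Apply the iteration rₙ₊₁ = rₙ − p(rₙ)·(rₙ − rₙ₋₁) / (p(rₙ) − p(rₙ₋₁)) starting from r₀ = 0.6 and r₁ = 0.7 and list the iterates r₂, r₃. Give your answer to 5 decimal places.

0.65836, 0.65889

p(0.6) = 0.1053356, p(0.7) = -0.0751578
r₂ = 0.7000000 − (-0.0751578)·(0.7000000 − 0.6000000) / (-0.0751578 − 0.1053356) = 0.7000000 − (-0.0075158)/(-0.1804934) = 0.6583598
p(0.6583598) = 0.0009650
r₃ = 0.6583598 − 0.0009650·(0.6583598 − 0.7000000) / (0.0009650 − (-0.0751578)) = 0.6583598 − (-0.0000402)/(0.0761228) = 0.6588877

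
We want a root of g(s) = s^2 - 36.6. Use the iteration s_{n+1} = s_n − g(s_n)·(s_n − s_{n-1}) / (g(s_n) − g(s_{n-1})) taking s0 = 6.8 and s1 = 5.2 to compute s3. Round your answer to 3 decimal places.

6.054

g(6.8) = 9.64000, g(5.2) = -9.56000
s2 = 5.20000 − (-9.56000)·(5.20000 − 6.80000) / (-9.56000 − 9.64000) = 5.20000 − (15.29600)/(-19.20000) = 5.99667
g(5.99667) = -0.63999
s3 = 5.99667 − (-0.63999)·(5.99667 − 5.20000) / (-0.63999 − (-9.56000)) = 5.99667 − (-0.50986)/(8.92001) = 6.05383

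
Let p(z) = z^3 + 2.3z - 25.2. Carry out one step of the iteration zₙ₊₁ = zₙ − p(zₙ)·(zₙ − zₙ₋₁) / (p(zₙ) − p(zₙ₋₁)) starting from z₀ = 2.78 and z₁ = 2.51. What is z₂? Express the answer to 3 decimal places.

2.665

p(2.78) = 2.67895, p(2.51) = -3.61375
z₂ = 2.51000 − (-3.61375)·(2.51000 − 2.78000) / (-3.61375 − 2.67895) = 2.51000 − (0.97571)/(-6.29270) = 2.66505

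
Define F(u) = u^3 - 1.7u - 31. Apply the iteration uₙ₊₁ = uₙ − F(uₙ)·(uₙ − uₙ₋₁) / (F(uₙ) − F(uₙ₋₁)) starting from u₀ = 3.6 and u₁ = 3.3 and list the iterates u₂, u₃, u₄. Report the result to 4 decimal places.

F(3.6) = 9.536000, F(3.3) = -0.673000
u₂ = 3.300000 − (-0.673000)·(3.300000 − 3.600000) / (-0.673000 − 9.536000) = 3.300000 − (0.201900)/(-10.209000) = 3.319777
F(3.319777) = -0.056637
u₃ = 3.319777 − (-0.056637)·(3.319777 − 3.300000) / (-0.056637 − (-0.673000)) = 3.319777 − (-0.001120)/(0.616363) = 3.321594
F(3.321594) = 0.000390
u₄ = 3.321594 − 0.000390·(3.321594 − 3.319777) / (0.000390 − (-0.056637)) = 3.321594 − (0.000001)/(0.057027) = 3.321581

3.3198, 3.3216, 3.3216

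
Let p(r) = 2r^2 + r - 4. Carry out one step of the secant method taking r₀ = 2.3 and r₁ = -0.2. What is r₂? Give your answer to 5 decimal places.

p(2.3) = 8.8800000, p(-0.2) = -4.1200000
r₂ = -0.2000000 − (-4.1200000)·(-0.2000000 − 2.3000000) / (-4.1200000 − 8.8800000) = -0.2000000 − (10.3000000)/(-13.0000000) = 0.5923077

0.59231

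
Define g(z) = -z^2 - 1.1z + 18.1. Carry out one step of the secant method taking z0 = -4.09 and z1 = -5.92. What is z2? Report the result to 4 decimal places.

g(-4.09) = 5.870900, g(-5.92) = -10.434400
z2 = -5.920000 − (-10.434400)·(-5.920000 − (-4.090000)) / (-10.434400 − 5.870900) = -5.920000 − (19.094952)/(-16.305300) = -4.748911

-4.7489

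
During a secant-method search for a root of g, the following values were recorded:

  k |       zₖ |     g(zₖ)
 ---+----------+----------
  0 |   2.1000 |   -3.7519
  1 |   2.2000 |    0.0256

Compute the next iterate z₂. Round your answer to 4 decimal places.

z₂ = 2.2000 − 0.0256·(2.2000 − 2.1000) / (0.0256 − (-3.7519))
   = 2.2000 − (0.002560)/(3.777500) = 2.199322

2.1993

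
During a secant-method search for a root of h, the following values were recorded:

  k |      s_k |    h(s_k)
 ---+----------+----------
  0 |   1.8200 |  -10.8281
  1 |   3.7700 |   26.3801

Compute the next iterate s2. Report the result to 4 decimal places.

2.3875

s2 = 3.7700 − 26.3801·(3.7700 − 1.8200) / (26.3801 − (-10.8281))
   = 3.7700 − (51.441195)/(37.208200) = 2.387477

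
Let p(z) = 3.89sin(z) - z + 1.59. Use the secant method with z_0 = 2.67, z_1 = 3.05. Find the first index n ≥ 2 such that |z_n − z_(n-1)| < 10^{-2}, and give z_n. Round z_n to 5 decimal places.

p(2.67) = 0.6872491, p(3.05) = -1.1042025
z_2 = 3.0500000 − (-1.1042025)·(0.3800000)/(-1.7914516) = 2.8157782;  |Δ| = 0.2342218
p(2.8157782) = 0.0193348
z_3 = 2.8157782 − 0.0193348·(-0.2342218)/(1.1235373) = 2.8198089;  |Δ| = 0.0040307
|z_3 − z_2| = 0.0040307 < 10^{-2}

n = 3, z_n = 2.81981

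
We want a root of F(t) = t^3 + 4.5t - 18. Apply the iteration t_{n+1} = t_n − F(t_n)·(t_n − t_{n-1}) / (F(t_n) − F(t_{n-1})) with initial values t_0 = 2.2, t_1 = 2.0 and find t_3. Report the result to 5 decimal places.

F(2.2) = 2.5480000, F(2.0) = -1.0000000
t_2 = 2.0000000 − (-1.0000000)·(2.0000000 − 2.2000000) / (-1.0000000 − 2.5480000) = 2.0000000 − (0.2000000)/(-3.5480000) = 2.0563698
F(2.0563698) = -0.0506541
t_3 = 2.0563698 − (-0.0506541)·(2.0563698 − 2.0000000) / (-0.0506541 − (-1.0000000)) = 2.0563698 − (-0.0028554)/(0.9493459) = 2.0593775

2.05938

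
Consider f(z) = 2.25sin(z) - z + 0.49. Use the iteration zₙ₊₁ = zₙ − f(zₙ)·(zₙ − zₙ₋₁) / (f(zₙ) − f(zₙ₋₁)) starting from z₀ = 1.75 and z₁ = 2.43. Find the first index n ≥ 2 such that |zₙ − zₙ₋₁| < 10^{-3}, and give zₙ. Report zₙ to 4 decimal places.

f(1.75) = 0.953968, f(2.43) = -0.470658
z₂ = 2.430000 − (-0.470658)·(0.680000)/(-1.424627) = 2.205346;  |Δ| = 0.224654
f(2.205346) = 0.096665
z₃ = 2.205346 − 0.096665·(-0.224654)/(0.567324) = 2.243625;  |Δ| = 0.038278
f(2.243625) = 0.006015
z₄ = 2.243625 − 0.006015·(0.038278)/(-0.090650) = 2.246165;  |Δ| = 0.002540
f(2.246165) = -0.000092
z₅ = 2.246165 − (-0.000092)·(0.002540)/(-0.006107) = 2.246126;  |Δ| = 0.000038
|z₅ − z₄| = 0.000038 < 10^{-3}

n = 5, zₙ = 2.2461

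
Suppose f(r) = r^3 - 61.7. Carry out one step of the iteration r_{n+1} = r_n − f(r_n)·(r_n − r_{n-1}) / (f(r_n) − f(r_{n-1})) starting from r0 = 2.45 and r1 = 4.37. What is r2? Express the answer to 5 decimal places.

f(2.45) = -46.9938750, f(4.37) = 21.7534530
r2 = 4.3700000 − 21.7534530·(4.3700000 − 2.4500000) / (21.7534530 − (-46.9938750)) = 4.3700000 − (41.7666298)/(68.7473280) = 3.7624618

3.76246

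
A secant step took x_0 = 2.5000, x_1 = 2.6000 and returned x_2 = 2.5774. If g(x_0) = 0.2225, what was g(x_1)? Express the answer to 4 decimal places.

-0.0650

The secant line through (2.5000, 0.2225) and (2.6000, g(x_1)) crosses zero at x_2 = 2.5774.
So (2.5000, 0.2225), (2.6000, g(x_1)), (2.5774, 0) are collinear:
g(x_1) = 0.2225 · (2.6000 − 2.5774) / (2.5000 − 2.5774) = 0.2225 · (0.022600)/(-0.077400) = -0.064968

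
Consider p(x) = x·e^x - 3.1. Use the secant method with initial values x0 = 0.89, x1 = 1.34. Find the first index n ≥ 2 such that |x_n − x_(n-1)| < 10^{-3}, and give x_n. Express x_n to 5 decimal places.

n = 5, x_n = 1.06677

p(0.89) = -0.9327346, p(1.34) = 2.0175183
x2 = 1.3400000 − 2.0175183·(0.4500000)/(2.9502529) = 1.0322694;  |Δ| = 0.3077306
p(1.0322694) = -0.2019764
x3 = 1.0322694 − (-0.2019764)·(-0.3077306)/(-2.2194947) = 1.0602732;  |Δ| = 0.0280038
p(1.0602732) = -0.0388222
x4 = 1.0602732 − (-0.0388222)·(0.0280038)/(0.1631542) = 1.0669366;  |Δ| = 0.0066634
p(1.0669366) = 0.0010110
x5 = 1.0669366 − 0.0010110·(0.0066634)/(0.0398331) = 1.0667675;  |Δ| = 0.0001691
|x5 − x4| = 0.0001691 < 10^{-3}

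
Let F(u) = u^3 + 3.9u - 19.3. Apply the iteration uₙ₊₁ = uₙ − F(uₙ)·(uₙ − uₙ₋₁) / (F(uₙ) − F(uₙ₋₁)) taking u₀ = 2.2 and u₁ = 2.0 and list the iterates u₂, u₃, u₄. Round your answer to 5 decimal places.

F(2.2) = -0.0720000, F(2.0) = -3.5000000
u₂ = 2.0000000 − (-3.5000000)·(2.0000000 − 2.2000000) / (-3.5000000 − (-0.0720000)) = 2.0000000 − (0.7000000)/(-3.4280000) = 2.2042007
F(2.2042007) = 0.0054934
u₃ = 2.2042007 − 0.0054934·(2.2042007 − 2.0000000) / (0.0054934 − (-3.5000000)) = 2.2042007 − (0.0011218)/(3.5054934) = 2.2038807
F(2.2038807) = -0.0004181
u₄ = 2.2038807 − (-0.0004181)·(2.2038807 − 2.2042007) / (-0.0004181 − 0.0054934) = 2.2038807 − (0.0000001)/(-0.0059115) = 2.2039033

2.20420, 2.20388, 2.20390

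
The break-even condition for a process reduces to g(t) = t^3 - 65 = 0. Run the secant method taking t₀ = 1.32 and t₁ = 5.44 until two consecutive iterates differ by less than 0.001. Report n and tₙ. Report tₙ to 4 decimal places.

n = 7, tₙ = 4.0207

g(1.32) = -62.700032, g(5.44) = 95.989184
t₂ = 5.440000 − 95.989184·(4.120000)/(158.689216) = 2.947862;  |Δ| = 2.492138
g(2.947862) = -39.383404
t₃ = 2.947862 − (-39.383404)·(-2.492138)/(-135.372588) = 3.672890;  |Δ| = 0.725028
g(3.672890) = -15.452283
t₄ = 3.672890 − (-15.452283)·(0.725028)/(23.931121) = 4.141039;  |Δ| = 0.468149
g(4.141039) = 6.011372
t₅ = 4.141039 − 6.011372·(0.468149)/(21.463655) = 4.009923;  |Δ| = 0.131116
g(4.009923) = -0.522500
t₆ = 4.009923 − (-0.522500)·(-0.131116)/(-6.533872) = 4.020408;  |Δ| = 0.010485
g(4.020408) = -0.015395
t₇ = 4.020408 − (-0.015395)·(0.010485)/(0.507106) = 4.020727;  |Δ| = 0.000318
|t₇ − t₆| = 0.000318 < 0.001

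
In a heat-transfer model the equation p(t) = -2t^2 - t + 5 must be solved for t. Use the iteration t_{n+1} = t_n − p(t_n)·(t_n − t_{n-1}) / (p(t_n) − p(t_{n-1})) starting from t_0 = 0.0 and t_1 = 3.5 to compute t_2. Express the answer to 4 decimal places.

0.6250

p(0.0) = 5.000000, p(3.5) = -23.000000
t_2 = 3.500000 − (-23.000000)·(3.500000 − 0.000000) / (-23.000000 − 5.000000) = 3.500000 − (-80.500000)/(-28.000000) = 0.625000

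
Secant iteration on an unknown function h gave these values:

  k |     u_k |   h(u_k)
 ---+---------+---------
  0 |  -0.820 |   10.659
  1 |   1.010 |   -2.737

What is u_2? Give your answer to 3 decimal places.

u_2 = 1.010 − (-2.737)·(1.010 − (-0.820)) / (-2.737 − 10.659)
   = 1.010 − (-5.00871)/(-13.39600) = 0.63610

0.636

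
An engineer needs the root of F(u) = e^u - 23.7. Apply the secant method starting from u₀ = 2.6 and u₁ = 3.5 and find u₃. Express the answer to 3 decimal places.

3.150

F(2.6) = -10.23626, F(3.5) = 9.41545
u₂ = 3.50000 − 9.41545·(3.50000 − 2.60000) / (9.41545 − (-10.23626)) = 3.50000 − (8.47391)/(19.65171) = 3.06880
F(3.06880) = -2.18403
u₃ = 3.06880 − (-2.18403)·(3.06880 − 3.50000) / (-2.18403 − 9.41545) = 3.06880 − (0.94176)/(-11.59948) = 3.14999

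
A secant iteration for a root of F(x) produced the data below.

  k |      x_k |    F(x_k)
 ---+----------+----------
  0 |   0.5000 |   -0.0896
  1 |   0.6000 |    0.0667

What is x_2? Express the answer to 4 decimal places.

x_2 = 0.6000 − 0.0667·(0.6000 − 0.5000) / (0.0667 − (-0.0896))
   = 0.6000 − (0.006670)/(0.156300) = 0.557326

0.5573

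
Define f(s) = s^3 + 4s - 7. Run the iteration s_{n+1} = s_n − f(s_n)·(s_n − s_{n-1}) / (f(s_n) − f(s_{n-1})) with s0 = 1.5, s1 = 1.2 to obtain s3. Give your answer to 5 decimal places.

f(1.5) = 2.3750000, f(1.2) = -0.4720000
s2 = 1.2000000 − (-0.4720000)·(1.2000000 − 1.5000000) / (-0.4720000 − 2.3750000) = 1.2000000 − (0.1416000)/(-2.8470000) = 1.2497366
f(1.2497366) = -0.0491633
s3 = 1.2497366 − (-0.0491633)·(1.2497366 − 1.2000000) / (-0.0491633 − (-0.4720000)) = 1.2497366 − (-0.0024452)/(0.4228367) = 1.2555194

1.25552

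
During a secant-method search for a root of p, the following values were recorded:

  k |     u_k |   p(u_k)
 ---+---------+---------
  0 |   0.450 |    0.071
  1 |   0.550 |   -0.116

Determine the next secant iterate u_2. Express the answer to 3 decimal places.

0.488

u_2 = 0.550 − (-0.116)·(0.550 − 0.450) / (-0.116 − 0.071)
   = 0.550 − (-0.01160)/(-0.18700) = 0.48797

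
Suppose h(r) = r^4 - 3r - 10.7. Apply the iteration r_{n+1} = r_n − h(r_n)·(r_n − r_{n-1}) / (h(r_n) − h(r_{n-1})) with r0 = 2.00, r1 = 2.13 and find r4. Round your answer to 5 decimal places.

h(2.00) = -0.7000000, h(2.13) = 3.4934616
r2 = 2.1300000 − 3.4934616·(2.1300000 − 2.0000000) / (3.4934616 − (-0.7000000)) = 2.1300000 − (0.4541500)/(4.1934616) = 2.0217004
h(2.0217004) = -0.0593032
r3 = 2.0217004 − (-0.0593032)·(2.0217004 − 2.1300000) / (-0.0593032 − 3.4934616) = 2.0217004 − (0.0064225)/(-3.5527648) = 2.0235082
h(2.0235082) = -0.0048948
r4 = 2.0235082 − (-0.0048948)·(2.0235082 − 2.0217004) / (-0.0048948 − (-0.0593032)) = 2.0235082 − (-0.0000088)/(0.0544084) = 2.0236708

2.02367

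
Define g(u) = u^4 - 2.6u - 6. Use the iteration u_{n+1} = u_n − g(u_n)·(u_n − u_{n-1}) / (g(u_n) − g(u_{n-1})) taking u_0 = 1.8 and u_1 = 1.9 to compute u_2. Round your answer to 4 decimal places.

g(1.8) = -0.182400, g(1.9) = 2.092100
u_2 = 1.900000 − 2.092100·(1.900000 − 1.800000) / (2.092100 − (-0.182400)) = 1.900000 − (0.209210)/(2.274500) = 1.808019

1.8080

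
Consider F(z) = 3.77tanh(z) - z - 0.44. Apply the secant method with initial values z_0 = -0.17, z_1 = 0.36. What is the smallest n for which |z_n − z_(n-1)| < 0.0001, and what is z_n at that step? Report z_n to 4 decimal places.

F(-0.17) = -0.904797, F(0.36) = 0.501457
z_2 = 0.360000 − 0.501457·(0.530000)/(1.406253) = 0.171007;  |Δ| = 0.188993
F(0.171007) = 0.027477
z_3 = 0.171007 − 0.027477·(-0.188993)/(-0.473979) = 0.160051;  |Δ| = 0.010956
F(0.160051) = -0.001760
z_4 = 0.160051 − (-0.001760)·(-0.010956)/(-0.029237) = 0.160710;  |Δ| = 0.000659
F(0.160710) = 0.000004
z_5 = 0.160710 − 0.000004·(0.000659)/(0.001764) = 0.160709;  |Δ| = 0.000002
|z_5 − z_4| = 0.000002 < 0.0001

n = 5, z_n = 0.1607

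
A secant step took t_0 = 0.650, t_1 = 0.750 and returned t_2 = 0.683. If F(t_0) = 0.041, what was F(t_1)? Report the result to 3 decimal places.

-0.083

The secant line through (0.650, 0.041) and (0.750, F(t_1)) crosses zero at t_2 = 0.683.
So (0.650, 0.041), (0.750, F(t_1)), (0.683, 0) are collinear:
F(t_1) = 0.041 · (0.750 − 0.683) / (0.650 − 0.683) = 0.041 · (0.06700)/(-0.03300) = -0.08324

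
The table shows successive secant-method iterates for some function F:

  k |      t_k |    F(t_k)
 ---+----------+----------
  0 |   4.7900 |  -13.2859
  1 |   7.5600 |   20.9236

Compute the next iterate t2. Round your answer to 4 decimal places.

t2 = 7.5600 − 20.9236·(7.5600 − 4.7900) / (20.9236 − (-13.2859))
   = 7.5600 − (57.958372)/(34.209500) = 5.865781

5.8658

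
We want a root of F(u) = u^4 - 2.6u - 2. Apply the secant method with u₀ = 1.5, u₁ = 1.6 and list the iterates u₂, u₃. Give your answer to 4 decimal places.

1.5680, 1.5704

F(1.5) = -0.837500, F(1.6) = 0.393600
u₂ = 1.600000 − 0.393600·(1.600000 − 1.500000) / (0.393600 − (-0.837500)) = 1.600000 − (0.039360)/(1.231100) = 1.568029
F(1.568029) = -0.031601
u₃ = 1.568029 − (-0.031601)·(1.568029 − 1.600000) / (-0.031601 − 0.393600) = 1.568029 − (0.001010)/(-0.425201) = 1.570405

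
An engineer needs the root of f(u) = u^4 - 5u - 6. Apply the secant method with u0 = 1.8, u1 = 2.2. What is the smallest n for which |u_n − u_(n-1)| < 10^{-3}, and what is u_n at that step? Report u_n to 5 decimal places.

n = 5, u_n = 2.00000

f(1.8) = -4.5024000, f(2.2) = 6.4256000
u2 = 2.2000000 − 6.4256000·(0.4000000)/(10.9280000) = 1.9648023;  |Δ| = 0.2351977
f(1.9648023) = -0.9209511
u3 = 1.9648023 − (-0.9209511)·(-0.2351977)/(-7.3465511) = 1.9942863;  |Δ| = 0.0294840
f(1.9942863) = -0.1534874
u4 = 1.9942863 − (-0.1534874)·(0.0294840)/(0.7674637) = 2.0001829;  |Δ| = 0.0058966
f(2.0001829) = 0.0049393
u5 = 2.0001829 − 0.0049393·(0.0058966)/(0.1584267) = 1.9999991;  |Δ| = 0.0001838
|u5 − u4| = 0.0001838 < 10^{-3}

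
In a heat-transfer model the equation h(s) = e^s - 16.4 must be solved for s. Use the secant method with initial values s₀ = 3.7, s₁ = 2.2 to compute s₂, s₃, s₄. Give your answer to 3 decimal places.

h(3.7) = 24.04730, h(2.2) = -7.37499
s₂ = 2.20000 − (-7.37499)·(2.20000 − 3.70000) / (-7.37499 − 24.04730) = 2.20000 − (11.06248)/(-31.42229) = 2.55206
h(2.55206) = -3.56651
s₃ = 2.55206 − (-3.56651)·(2.55206 − 2.20000) / (-3.56651 − (-7.37499)) = 2.55206 − (-1.25562)/(3.80848) = 2.88175
h(2.88175) = 1.44545
s₄ = 2.88175 − 1.44545·(2.88175 − 2.55206) / (1.44545 − (-3.56651)) = 2.88175 − (0.47655)/(5.01196) = 2.78667

2.552, 2.882, 2.787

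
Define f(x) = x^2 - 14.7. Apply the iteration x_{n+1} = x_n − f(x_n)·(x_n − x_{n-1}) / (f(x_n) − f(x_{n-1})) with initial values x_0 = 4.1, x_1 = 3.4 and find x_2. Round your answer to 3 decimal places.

f(4.1) = 2.11000, f(3.4) = -3.14000
x_2 = 3.40000 − (-3.14000)·(3.40000 − 4.10000) / (-3.14000 − 2.11000) = 3.40000 − (2.19800)/(-5.25000) = 3.81867

3.819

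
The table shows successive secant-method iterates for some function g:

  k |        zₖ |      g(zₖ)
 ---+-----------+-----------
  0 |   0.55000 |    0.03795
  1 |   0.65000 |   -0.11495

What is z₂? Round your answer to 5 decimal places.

0.57482

z₂ = 0.65000 − (-0.11495)·(0.65000 − 0.55000) / (-0.11495 − 0.03795)
   = 0.65000 − (-0.0114950)/(-0.1529000) = 0.5748201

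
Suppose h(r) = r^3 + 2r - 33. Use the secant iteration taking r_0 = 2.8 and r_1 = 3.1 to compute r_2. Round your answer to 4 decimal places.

h(2.8) = -5.448000, h(3.1) = 2.991000
r_2 = 3.100000 − 2.991000·(3.100000 − 2.800000) / (2.991000 − (-5.448000)) = 3.100000 − (0.897300)/(8.439000) = 2.993672

2.9937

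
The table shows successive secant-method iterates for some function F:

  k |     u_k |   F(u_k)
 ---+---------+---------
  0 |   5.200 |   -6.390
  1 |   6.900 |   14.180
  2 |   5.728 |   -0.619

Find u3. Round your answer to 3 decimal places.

u3 = 5.728 − (-0.619)·(5.728 − 6.900) / (-0.619 − 14.180)
   = 5.728 − (0.72547)/(-14.79900) = 5.77702

5.777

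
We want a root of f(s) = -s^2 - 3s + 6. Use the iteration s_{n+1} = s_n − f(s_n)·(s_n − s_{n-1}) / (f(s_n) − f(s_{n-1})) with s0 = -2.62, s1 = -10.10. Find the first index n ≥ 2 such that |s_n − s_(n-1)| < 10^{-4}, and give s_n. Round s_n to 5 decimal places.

n = 8, s_n = -4.37228

f(-2.62) = 6.9956000, f(-10.10) = -65.7100000
s2 = -10.1000000 − (-65.7100000)·(-7.4800000)/(-72.7056000) = -3.3397119;  |Δ| = 6.7602881
f(-3.3397119) = 4.8654600
s3 = -3.3397119 − 4.8654600·(6.7602881)/(70.5754600) = -3.8057650;  |Δ| = 0.4660531
f(-3.8057650) = 2.9334477
s4 = -3.8057650 − 2.9334477·(-0.4660531)/(-1.9320123) = -4.5133911;  |Δ| = 0.7076261
f(-4.5133911) = -0.8305260
s5 = -4.5133911 − (-0.8305260)·(-0.7076261)/(-3.7639737) = -4.3572524;  |Δ| = 0.1561387
f(-4.3572524) = 0.0861085
s6 = -4.3572524 − 0.0861085·(0.1561387)/(0.9166345) = -4.3719201;  |Δ| = 0.0146676
f(-4.3719201) = 0.0020750
s7 = -4.3719201 − 0.0020750·(-0.0146676)/(-0.0840335) = -4.3722823;  |Δ| = 0.0003622
f(-4.3722823) = -0.0000054
s8 = -4.3722823 − (-0.0000054)·(-0.0003622)/(-0.0020805) = -4.3722813;  |Δ| = 0.0000009
|s8 − s7| = 0.0000009 < 10^{-4}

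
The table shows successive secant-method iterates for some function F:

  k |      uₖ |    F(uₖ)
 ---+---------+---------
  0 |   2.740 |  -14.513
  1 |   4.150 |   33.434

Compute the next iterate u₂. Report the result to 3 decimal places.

3.167

u₂ = 4.150 − 33.434·(4.150 − 2.740) / (33.434 − (-14.513))
   = 4.150 − (47.14194)/(47.94700) = 3.16679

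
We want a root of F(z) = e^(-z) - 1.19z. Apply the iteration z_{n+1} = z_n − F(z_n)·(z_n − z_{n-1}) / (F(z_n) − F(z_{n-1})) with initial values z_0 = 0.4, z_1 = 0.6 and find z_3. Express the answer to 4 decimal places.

F(0.4) = 0.194320, F(0.6) = -0.165188
z_2 = 0.600000 − (-0.165188)·(0.600000 − 0.400000) / (-0.165188 − 0.194320) = 0.600000 − (-0.033038)/(-0.359508) = 0.508103
F(0.508103) = -0.003007
z_3 = 0.508103 − (-0.003007)·(0.508103 − 0.600000) / (-0.003007 − (-0.165188)) = 0.508103 − (0.000276)/(0.162181) = 0.506399

0.5064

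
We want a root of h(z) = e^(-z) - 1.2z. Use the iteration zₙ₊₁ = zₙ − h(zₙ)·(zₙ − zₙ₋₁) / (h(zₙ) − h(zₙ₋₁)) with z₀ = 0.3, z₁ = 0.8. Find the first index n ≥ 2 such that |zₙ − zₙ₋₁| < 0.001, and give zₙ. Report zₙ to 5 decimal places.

n = 4, zₙ = 0.50362

h(0.3) = 0.3808182, h(0.8) = -0.5106710
z₂ = 0.8000000 − (-0.5106710)·(0.5000000)/(-0.8914893) = 0.5135854;  |Δ| = 0.2864146
h(0.5135854) = -0.0179561
z₃ = 0.5135854 − (-0.0179561)·(-0.2864146)/(0.4927149) = 0.5031476;  |Δ| = 0.0104379
h(0.5031476) = 0.0008475
z₄ = 0.5031476 − 0.0008475·(-0.0104379)/(0.0188036) = 0.5036180;  |Δ| = 0.0004704
|z₄ − z₃| = 0.0004704 < 0.001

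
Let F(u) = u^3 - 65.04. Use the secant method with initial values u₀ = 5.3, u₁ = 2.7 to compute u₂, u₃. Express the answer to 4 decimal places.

3.6128, 4.2070

F(5.3) = 83.837000, F(2.7) = -45.357000
u₂ = 2.700000 − (-45.357000)·(2.700000 − 5.300000) / (-45.357000 − 83.837000) = 2.700000 − (117.928200)/(-129.194000) = 3.612799
F(3.612799) = -17.884590
u₃ = 3.612799 − (-17.884590)·(3.612799 − 2.700000) / (-17.884590 − (-45.357000)) = 3.612799 − (-16.325042)/(27.472410) = 4.207033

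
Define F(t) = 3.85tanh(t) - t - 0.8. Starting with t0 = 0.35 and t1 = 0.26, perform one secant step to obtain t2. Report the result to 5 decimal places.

F(0.35) = 0.1450458, F(0.26) = -0.0809622
t2 = 0.2600000 − (-0.0809622)·(0.2600000 − 0.3500000) / (-0.0809622 − 0.1450458) = 0.2600000 − (0.0072866)/(-0.2260080) = 0.2922404

0.29224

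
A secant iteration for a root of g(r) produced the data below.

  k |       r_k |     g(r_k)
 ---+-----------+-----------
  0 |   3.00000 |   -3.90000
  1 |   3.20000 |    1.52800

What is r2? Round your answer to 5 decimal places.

r2 = 3.20000 − 1.52800·(3.20000 − 3.00000) / (1.52800 − (-3.90000))
   = 3.20000 − (0.3056000)/(5.4280000) = 3.1436993

3.14370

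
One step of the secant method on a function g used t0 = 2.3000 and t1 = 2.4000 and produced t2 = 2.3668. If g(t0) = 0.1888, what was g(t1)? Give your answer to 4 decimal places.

The secant line through (2.3000, 0.1888) and (2.4000, g(t1)) crosses zero at t2 = 2.3668.
So (2.3000, 0.1888), (2.4000, g(t1)), (2.3668, 0) are collinear:
g(t1) = 0.1888 · (2.4000 − 2.3668) / (2.3000 − 2.3668) = 0.1888 · (0.033200)/(-0.066800) = -0.093835

-0.0938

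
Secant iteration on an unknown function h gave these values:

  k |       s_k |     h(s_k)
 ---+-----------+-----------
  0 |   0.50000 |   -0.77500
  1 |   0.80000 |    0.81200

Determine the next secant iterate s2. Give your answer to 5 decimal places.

0.64650

s2 = 0.80000 − 0.81200·(0.80000 − 0.50000) / (0.81200 − (-0.77500))
   = 0.80000 − (0.2436000)/(1.5870000) = 0.6465028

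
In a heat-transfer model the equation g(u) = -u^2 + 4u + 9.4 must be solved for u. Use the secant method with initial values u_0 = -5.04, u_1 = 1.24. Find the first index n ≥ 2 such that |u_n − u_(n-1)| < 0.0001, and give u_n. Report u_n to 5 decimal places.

n = 8, u_n = -1.66060

g(-5.04) = -36.1616000, g(1.24) = 12.8224000
u_2 = 1.2400000 − 12.8224000·(6.2800000)/(48.9840000) = -0.4038974;  |Δ| = 1.6438974
g(-0.4038974) = 7.6212771
u_3 = -0.4038974 − 7.6212771·(-1.6438974)/(-5.2011229) = -2.8127230;  |Δ| = 2.4088256
g(-2.8127230) = -9.7623030
u_4 = -2.8127230 − (-9.7623030)·(-2.4088256)/(-17.3835801) = -1.4599703;  |Δ| = 1.3527527
g(-1.4599703) = 1.4286055
u_5 = -1.4599703 − 1.4286055·(1.3527527)/(11.1909084) = -1.6326596;  |Δ| = 0.1726893
g(-1.6326596) = 0.2037843
u_6 = -1.6326596 − 0.2037843·(-0.1726893)/(-1.2248211) = -1.6613914;  |Δ| = 0.0287318
g(-1.6613914) = -0.0057872
u_7 = -1.6613914 − (-0.0057872)·(-0.0287318)/(-0.2095715) = -1.6605980;  |Δ| = 0.0007934
g(-1.6605980) = 0.0000222
u_8 = -1.6605980 − 0.0000222·(0.0007934)/(0.0058094) = -1.6606010;  |Δ| = 0.0000030
|u_8 − u_7| = 0.0000030 < 0.0001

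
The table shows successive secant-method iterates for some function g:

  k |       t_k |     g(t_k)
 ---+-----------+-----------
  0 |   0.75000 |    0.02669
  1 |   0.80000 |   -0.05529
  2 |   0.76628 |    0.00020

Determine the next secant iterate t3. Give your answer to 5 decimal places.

t3 = 0.76628 − 0.00020·(0.76628 − 0.80000) / (0.00020 − (-0.05529))
   = 0.76628 − (-0.0000067)/(0.0554900) = 0.7664015

0.76640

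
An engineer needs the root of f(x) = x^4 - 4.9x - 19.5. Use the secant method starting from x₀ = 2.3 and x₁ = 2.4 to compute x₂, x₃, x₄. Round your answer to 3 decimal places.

2.359, 2.361, 2.361

f(2.3) = -2.78590, f(2.4) = 1.91760
x₂ = 2.40000 − 1.91760·(2.40000 − 2.30000) / (1.91760 − (-2.78590)) = 2.40000 − (0.19176)/(4.70350) = 2.35923
f(2.35923) = -0.08023
x₃ = 2.35923 − (-0.08023)·(2.35923 − 2.40000) / (-0.08023 − 1.91760) = 2.35923 − (0.00327)/(-1.99783) = 2.36087
f(2.36087) = -0.00217
x₄ = 2.36087 − (-0.00217)·(2.36087 − 2.35923) / (-0.00217 − (-0.08023)) = 2.36087 − (0.00000)/(0.07806) = 2.36091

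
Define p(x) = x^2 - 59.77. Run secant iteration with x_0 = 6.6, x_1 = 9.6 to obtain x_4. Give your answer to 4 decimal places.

7.7312

p(6.6) = -16.210000, p(9.6) = 32.390000
x_2 = 9.600000 − 32.390000·(9.600000 − 6.600000) / (32.390000 − (-16.210000)) = 9.600000 − (97.170000)/(48.600000) = 7.600617
p(7.600617) = -2.000617
x_3 = 7.600617 − (-2.000617)·(7.600617 − 9.600000) / (-2.000617 − 32.390000) = 7.600617 − (3.999999)/(-34.390617) = 7.716928
p(7.716928) = -0.219022
x_4 = 7.716928 − (-0.219022)·(7.716928 − 7.600617) / (-0.219022 − (-2.000617)) = 7.716928 − (-0.025475)/(1.781595) = 7.731227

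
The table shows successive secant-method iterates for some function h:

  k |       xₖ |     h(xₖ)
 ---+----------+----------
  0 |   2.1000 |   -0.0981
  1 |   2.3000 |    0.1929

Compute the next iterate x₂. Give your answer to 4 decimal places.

2.1674

x₂ = 2.3000 − 0.1929·(2.3000 − 2.1000) / (0.1929 − (-0.0981))
   = 2.3000 − (0.038580)/(0.291000) = 2.167423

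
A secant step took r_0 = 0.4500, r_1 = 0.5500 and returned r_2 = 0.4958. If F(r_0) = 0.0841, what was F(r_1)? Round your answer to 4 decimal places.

The secant line through (0.4500, 0.0841) and (0.5500, F(r_1)) crosses zero at r_2 = 0.4958.
So (0.4500, 0.0841), (0.5500, F(r_1)), (0.4958, 0) are collinear:
F(r_1) = 0.0841 · (0.5500 − 0.4958) / (0.4500 − 0.4958) = 0.0841 · (0.054200)/(-0.045800) = -0.099524

-0.0995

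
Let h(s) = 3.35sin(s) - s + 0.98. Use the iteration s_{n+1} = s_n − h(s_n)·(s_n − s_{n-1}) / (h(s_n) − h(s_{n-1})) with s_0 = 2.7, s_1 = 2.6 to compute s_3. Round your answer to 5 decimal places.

2.62746

h(2.7) = -0.2882774, h(2.6) = 0.1069296
s_2 = 2.6000000 − 0.1069296·(2.6000000 − 2.7000000) / (0.1069296 − (-0.2882774)) = 2.6000000 − (-0.0106930)/(0.3952070) = 2.6270566
h(2.6270566) = 0.0015823
s_3 = 2.6270566 − 0.0015823·(2.6270566 − 2.6000000) / (0.0015823 − 0.1069296) = 2.6270566 − (0.0000428)/(-0.1053473) = 2.6274630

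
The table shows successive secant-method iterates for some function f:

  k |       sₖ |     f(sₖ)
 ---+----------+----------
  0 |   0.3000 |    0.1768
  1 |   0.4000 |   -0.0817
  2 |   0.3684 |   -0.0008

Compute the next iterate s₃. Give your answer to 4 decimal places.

s₃ = 0.3684 − (-0.0008)·(0.3684 − 0.4000) / (-0.0008 − (-0.0817))
   = 0.3684 − (0.000025)/(0.080900) = 0.368088

0.3681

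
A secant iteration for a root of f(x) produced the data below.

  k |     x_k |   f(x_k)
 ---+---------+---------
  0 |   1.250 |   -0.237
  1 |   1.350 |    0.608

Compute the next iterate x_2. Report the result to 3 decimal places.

1.278

x_2 = 1.350 − 0.608·(1.350 − 1.250) / (0.608 − (-0.237))
   = 1.350 − (0.06080)/(0.84500) = 1.27805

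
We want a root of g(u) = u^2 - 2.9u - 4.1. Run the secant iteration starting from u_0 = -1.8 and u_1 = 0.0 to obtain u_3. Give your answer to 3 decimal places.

g(-1.8) = 4.36000, g(0.0) = -4.10000
u_2 = 0.00000 − (-4.10000)·(0.00000 − (-1.80000)) / (-4.10000 − 4.36000) = 0.00000 − (-7.38000)/(-8.46000) = -0.87234
g(-0.87234) = -0.80923
u_3 = -0.87234 − (-0.80923)·(-0.87234 − 0.00000) / (-0.80923 − (-4.10000)) = -0.87234 − (0.70593)/(3.29077) = -1.08686

-1.087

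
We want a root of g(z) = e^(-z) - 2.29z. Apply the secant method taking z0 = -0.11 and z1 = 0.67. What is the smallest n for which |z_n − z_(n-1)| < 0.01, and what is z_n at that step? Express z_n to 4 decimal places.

g(-0.11) = 1.368178, g(0.67) = -1.022591
z2 = 0.670000 − (-1.022591)·(0.780000)/(-2.390769) = 0.336375;  |Δ| = 0.333625
g(0.336375) = -0.055943
z3 = 0.336375 − (-0.055943)·(-0.333625)/(0.966649) = 0.317067;  |Δ| = 0.019308
g(0.317067) = 0.002199
z4 = 0.317067 − 0.002199·(-0.019308)/(0.058141) = 0.317797;  |Δ| = 0.000730
|z4 − z3| = 0.000730 < 0.01

n = 4, z_n = 0.3178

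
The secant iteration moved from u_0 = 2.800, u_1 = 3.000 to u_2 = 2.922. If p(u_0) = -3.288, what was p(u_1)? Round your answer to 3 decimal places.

The secant line through (2.800, -3.288) and (3.000, p(u_1)) crosses zero at u_2 = 2.922.
So (2.800, -3.288), (3.000, p(u_1)), (2.922, 0) are collinear:
p(u_1) = -3.288 · (3.000 − 2.922) / (2.800 − 2.922) = -3.288 · (0.07800)/(-0.12200) = 2.10216

2.102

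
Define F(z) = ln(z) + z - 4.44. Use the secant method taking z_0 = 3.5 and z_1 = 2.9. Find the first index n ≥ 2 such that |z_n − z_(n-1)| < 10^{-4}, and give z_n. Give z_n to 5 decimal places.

n = 4, z_n = 3.25868

F(3.5) = 0.3127630, F(2.9) = -0.4752893
z_2 = 2.9000000 − (-0.4752893)·(-0.6000000)/(-0.7880522) = 3.2618714;  |Δ| = 0.3618714
F(3.2618714) = 0.0041725
z_3 = 3.2618714 − 0.0041725·(0.3618714)/(0.4794617) = 3.2587222;  |Δ| = 0.0031492
F(3.2587222) = 0.0000574
z_4 = 3.2587222 − 0.0000574·(-0.0031492)/(-0.0041151) = 3.2586783;  |Δ| = 0.0000439
|z_4 − z_3| = 0.0000439 < 10^{-4}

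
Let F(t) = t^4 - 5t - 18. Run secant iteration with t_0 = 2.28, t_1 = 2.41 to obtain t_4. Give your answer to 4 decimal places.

2.3339

F(2.28) = -2.376637, F(2.41) = 3.684026
t_2 = 2.410000 − 3.684026·(2.410000 − 2.280000) / (3.684026 − (-2.376637)) = 2.410000 − (0.478923)/(6.060663) = 2.330978
F(2.330978) = -0.132401
t_3 = 2.330978 − (-0.132401)·(2.330978 − 2.410000) / (-0.132401 − 3.684026) = 2.330978 − (0.010463)/(-3.816427) = 2.333720
F(2.333720) = -0.006978
t_4 = 2.333720 − (-0.006978)·(2.333720 − 2.330978) / (-0.006978 − (-0.132401)) = 2.333720 − (-0.000019)/(0.125423) = 2.333872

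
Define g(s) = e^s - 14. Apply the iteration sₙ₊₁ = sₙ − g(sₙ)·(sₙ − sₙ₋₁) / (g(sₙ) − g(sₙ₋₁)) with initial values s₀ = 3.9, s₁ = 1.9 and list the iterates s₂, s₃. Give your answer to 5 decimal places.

g(3.9) = 35.4024491, g(1.9) = -7.3141056
s₂ = 1.9000000 − (-7.3141056)·(1.9000000 − 3.9000000) / (-7.3141056 − 35.4024491) = 1.9000000 − (14.6282111)/(-42.7165547) = 2.2424483
g(2.2424483) = -4.5836429
s₃ = 2.2424483 − (-4.5836429)·(2.2424483 − 1.9000000) / (-4.5836429 − (-7.3141056)) = 2.2424483 − (-1.5696607)/(2.7304626) = 2.8173182

2.24245, 2.81732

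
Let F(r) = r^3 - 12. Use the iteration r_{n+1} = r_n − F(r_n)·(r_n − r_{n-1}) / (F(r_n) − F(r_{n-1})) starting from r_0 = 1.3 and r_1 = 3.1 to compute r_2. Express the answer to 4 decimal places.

F(1.3) = -9.803000, F(3.1) = 17.791000
r_2 = 3.100000 − 17.791000·(3.100000 − 1.300000) / (17.791000 − (-9.803000)) = 3.100000 − (32.023800)/(27.594000) = 1.939465

1.9395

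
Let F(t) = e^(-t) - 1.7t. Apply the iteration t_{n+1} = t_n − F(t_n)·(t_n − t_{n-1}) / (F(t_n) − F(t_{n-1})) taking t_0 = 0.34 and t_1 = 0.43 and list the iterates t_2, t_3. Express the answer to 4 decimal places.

F(0.34) = 0.133770, F(0.43) = -0.080491
t_2 = 0.430000 − (-0.080491)·(0.430000 − 0.340000) / (-0.080491 − 0.133770) = 0.430000 − (-0.007244)/(-0.214261) = 0.396190
F(0.396190) = -0.000644
t_3 = 0.396190 − (-0.000644)·(0.396190 − 0.430000) / (-0.000644 − (-0.080491)) = 0.396190 − (0.000022)/(0.079847) = 0.395917

0.3962, 0.3959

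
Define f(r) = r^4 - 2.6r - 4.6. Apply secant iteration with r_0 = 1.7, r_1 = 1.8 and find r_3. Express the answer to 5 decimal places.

1.73757

f(1.7) = -0.6679000, f(1.8) = 1.2176000
r_2 = 1.8000000 − 1.2176000·(1.8000000 − 1.7000000) / (1.2176000 − (-0.6679000)) = 1.8000000 − (0.1217600)/(1.8855000) = 1.7354230
f(1.7354230) = -0.0418058
r_3 = 1.7354230 − (-0.0418058)·(1.7354230 − 1.8000000) / (-0.0418058 − 1.2176000) = 1.7354230 − (0.0026997)/(-1.2594058) = 1.7375666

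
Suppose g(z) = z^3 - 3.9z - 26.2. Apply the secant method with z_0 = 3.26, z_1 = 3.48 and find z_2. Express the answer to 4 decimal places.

g(3.26) = -4.268024, g(3.48) = 2.372192
z_2 = 3.480000 − 2.372192·(3.480000 − 3.260000) / (2.372192 − (-4.268024)) = 3.480000 − (0.521882)/(6.640216) = 3.401406

3.4014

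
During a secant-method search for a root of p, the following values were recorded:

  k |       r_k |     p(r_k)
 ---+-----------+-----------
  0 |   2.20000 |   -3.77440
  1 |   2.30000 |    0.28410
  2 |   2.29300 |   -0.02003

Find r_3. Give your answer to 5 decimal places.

r_3 = 2.29300 − (-0.02003)·(2.29300 − 2.30000) / (-0.02003 − 0.28410)
   = 2.29300 − (0.0001402)/(-0.3041300) = 2.2934610

2.29346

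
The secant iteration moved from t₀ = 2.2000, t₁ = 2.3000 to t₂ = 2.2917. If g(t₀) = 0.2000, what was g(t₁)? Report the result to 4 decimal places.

The secant line through (2.2000, 0.2000) and (2.3000, g(t₁)) crosses zero at t₂ = 2.2917.
So (2.2000, 0.2000), (2.3000, g(t₁)), (2.2917, 0) are collinear:
g(t₁) = 0.2000 · (2.3000 − 2.2917) / (2.2000 − 2.2917) = 0.2000 · (0.008300)/(-0.091700) = -0.018103

-0.0181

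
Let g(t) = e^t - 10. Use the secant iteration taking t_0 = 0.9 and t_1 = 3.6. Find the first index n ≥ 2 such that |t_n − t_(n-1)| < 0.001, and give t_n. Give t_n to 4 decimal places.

n = 8, t_n = 2.3026

g(0.9) = -7.540397, g(3.6) = 26.598234
t_2 = 3.600000 − 26.598234·(2.700000)/(34.138631) = 1.496365;  |Δ| = 2.103635
g(1.496365) = -5.534574
t_3 = 1.496365 − (-5.534574)·(-2.103635)/(-32.132808) = 1.858696;  |Δ| = 0.362331
g(1.858696) = -3.584634
t_4 = 1.858696 − (-3.584634)·(0.362331)/(1.949940) = 2.524781;  |Δ| = 0.666085
g(2.524781) = 2.488160
t_5 = 2.524781 − 2.488160·(0.666085)/(6.072794) = 2.251871;  |Δ| = 0.272910
g(2.251871) = -0.494496
t_6 = 2.251871 − (-0.494496)·(-0.272910)/(-2.982655) = 2.297117;  |Δ| = 0.045246
g(2.297117) = -0.054533
t_7 = 2.297117 − (-0.054533)·(0.045246)/(0.439963) = 2.302725;  |Δ| = 0.005608
g(2.302725) = 0.001400
t_8 = 2.302725 − 0.001400·(0.005608)/(0.055933) = 2.302585;  |Δ| = 0.000140
|t_8 − t_7| = 0.000140 < 0.001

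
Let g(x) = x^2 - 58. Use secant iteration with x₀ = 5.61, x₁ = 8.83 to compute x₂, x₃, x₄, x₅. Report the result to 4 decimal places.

g(5.61) = -26.527900, g(8.83) = 19.968900
x₂ = 8.830000 − 19.968900·(8.830000 − 5.610000) / (19.968900 − (-26.527900)) = 8.830000 − (64.299858)/(46.496800) = 7.447112
g(7.447112) = -2.540520
x₃ = 7.447112 − (-2.540520)·(7.447112 − 8.830000) / (-2.540520 − 19.968900) = 7.447112 − (3.513254)/(-22.509420) = 7.603191
g(7.603191) = -0.191479
x₄ = 7.603191 − (-0.191479)·(7.603191 − 7.447112) / (-0.191479 − (-2.540520)) = 7.603191 − (-0.029886)/(2.349041) = 7.615914
g(7.615914) = 0.002148
x₅ = 7.615914 − 0.002148·(7.615914 − 7.603191) / (0.002148 − (-0.191479)) = 7.615914 − (0.000027)/(0.193627) = 7.615773

7.4471, 7.6032, 7.6159, 7.6158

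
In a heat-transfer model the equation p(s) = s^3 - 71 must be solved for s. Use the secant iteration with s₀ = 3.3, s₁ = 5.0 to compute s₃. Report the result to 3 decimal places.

p(3.3) = -35.06300, p(5.0) = 54.00000
s₂ = 5.00000 − 54.00000·(5.00000 − 3.30000) / (54.00000 − (-35.06300)) = 5.00000 − (91.80000)/(89.06300) = 3.96927
p(3.96927) = -8.46379
s₃ = 3.96927 − (-8.46379)·(3.96927 − 5.00000) / (-8.46379 − 54.00000) = 3.96927 − (8.72389)/(-62.46379) = 4.10893

4.109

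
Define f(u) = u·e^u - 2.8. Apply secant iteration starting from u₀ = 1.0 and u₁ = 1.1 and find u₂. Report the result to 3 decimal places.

1.014

f(1.0) = -0.08172, f(1.1) = 0.50458
u₂ = 1.10000 − 0.50458·(1.10000 − 1.00000) / (0.50458 − (-0.08172)) = 1.10000 − (0.05046)/(0.58630) = 1.01394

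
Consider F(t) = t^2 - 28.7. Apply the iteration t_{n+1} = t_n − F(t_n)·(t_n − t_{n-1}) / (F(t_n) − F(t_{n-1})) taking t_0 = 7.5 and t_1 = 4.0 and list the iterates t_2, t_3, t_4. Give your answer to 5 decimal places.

F(7.5) = 27.5500000, F(4.0) = -12.7000000
t_2 = 4.0000000 − (-12.7000000)·(4.0000000 − 7.5000000) / (-12.7000000 − 27.5500000) = 4.0000000 − (44.4500000)/(-40.2500000) = 5.1043478
F(5.1043478) = -2.6456333
t_3 = 5.1043478 − (-2.6456333)·(5.1043478 − 4.0000000) / (-2.6456333 − (-12.7000000)) = 5.1043478 − (-2.9216994)/(10.0543667) = 5.3949379
F(5.3949379) = 0.4053551
t_4 = 5.3949379 − 0.4053551·(5.3949379 − 5.1043478) / (0.4053551 − (-2.6456333)) = 5.3949379 − (0.1177922)/(3.0509884) = 5.3563300

5.10435, 5.39494, 5.35633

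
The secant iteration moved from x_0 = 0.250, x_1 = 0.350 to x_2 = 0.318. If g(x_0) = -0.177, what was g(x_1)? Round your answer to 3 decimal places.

0.083

The secant line through (0.250, -0.177) and (0.350, g(x_1)) crosses zero at x_2 = 0.318.
So (0.250, -0.177), (0.350, g(x_1)), (0.318, 0) are collinear:
g(x_1) = -0.177 · (0.350 − 0.318) / (0.250 − 0.318) = -0.177 · (0.03200)/(-0.06800) = 0.08329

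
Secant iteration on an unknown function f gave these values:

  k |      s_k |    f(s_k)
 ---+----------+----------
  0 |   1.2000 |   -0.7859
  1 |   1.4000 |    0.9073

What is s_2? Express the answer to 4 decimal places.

1.2928

s_2 = 1.4000 − 0.9073·(1.4000 − 1.2000) / (0.9073 − (-0.7859))
   = 1.4000 − (0.181460)/(1.693200) = 1.292830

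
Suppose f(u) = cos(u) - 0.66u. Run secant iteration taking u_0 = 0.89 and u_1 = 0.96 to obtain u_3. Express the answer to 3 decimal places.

0.919

f(0.89) = 0.04201, f(0.96) = -0.06008
u_2 = 0.96000 − (-0.06008)·(0.96000 − 0.89000) / (-0.06008 − 0.04201) = 0.96000 − (-0.00421)/(-0.10209) = 0.91881
f(0.91881) = 0.00036
u_3 = 0.91881 − 0.00036·(0.91881 − 0.96000) / (0.00036 − (-0.06008)) = 0.91881 − (-0.00001)/(0.06044) = 0.91905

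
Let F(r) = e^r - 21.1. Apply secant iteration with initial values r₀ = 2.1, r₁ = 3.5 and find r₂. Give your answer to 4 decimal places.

F(2.1) = -12.933830, F(3.5) = 12.015452
r₂ = 3.500000 − 12.015452·(3.500000 − 2.100000) / (12.015452 − (-12.933830)) = 3.500000 − (16.821633)/(24.949282) = 2.825767

2.8258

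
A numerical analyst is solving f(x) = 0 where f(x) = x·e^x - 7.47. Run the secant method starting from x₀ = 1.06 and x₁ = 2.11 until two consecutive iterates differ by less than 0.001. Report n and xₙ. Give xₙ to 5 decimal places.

f(1.06) = -4.4104468, f(2.11) = 9.9337891
x₂ = 2.1100000 − 9.9337891·(1.0500000)/(14.3442359) = 1.3828453;  |Δ| = 0.7271547
f(1.3828453) = -1.9576640
x₃ = 1.3828453 − (-1.9576640)·(-0.7271547)/(-11.8914531) = 1.5025552;  |Δ| = 0.1197099
f(1.5025552) = -0.7187862
x₄ = 1.5025552 − (-0.7187862)·(0.1197099)/(1.2388778) = 1.5720098;  |Δ| = 0.0694546
f(1.5720098) = 0.1013000
x₅ = 1.5720098 − 0.1013000·(0.0694546)/(0.8200862) = 1.5634305;  |Δ| = 0.0085793
f(1.5634305) = -0.0043461
x₆ = 1.5634305 − (-0.0043461)·(-0.0085793)/(-0.1056461) = 1.5637835;  |Δ| = 0.0003529
|x₆ − x₅| = 0.0003529 < 0.001

n = 6, xₙ = 1.56378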